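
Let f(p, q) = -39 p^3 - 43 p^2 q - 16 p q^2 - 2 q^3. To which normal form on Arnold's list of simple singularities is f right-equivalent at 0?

The Hessian of f at 0 has rank 0. Corank 2; j^3 = -(3*p + q)*(13*p^2 + 10*p*q + 2*q^2) splits into three distinct lines over C (the quadratic factor has nonzero discriminant), so D_4.

D_{4}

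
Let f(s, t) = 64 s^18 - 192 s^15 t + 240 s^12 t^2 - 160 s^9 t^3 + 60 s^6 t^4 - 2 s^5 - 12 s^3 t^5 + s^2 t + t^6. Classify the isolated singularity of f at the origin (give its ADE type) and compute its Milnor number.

The Hessian of f at 0 is [[0, 0], [0, 0]] with rank 0, so corank 2. A Groebner basis of the Jacobian ideal J(f) in C{s,t} is {s^2/6 + t^5, s^3, s*t}; counting standard monomials gives mu = 7. Corank 2; j^3 = s^2*t has shape L^2 M (L != M), so D-series; mu = 7 gives D_7.

Type D_7, Milnor number mu = 7.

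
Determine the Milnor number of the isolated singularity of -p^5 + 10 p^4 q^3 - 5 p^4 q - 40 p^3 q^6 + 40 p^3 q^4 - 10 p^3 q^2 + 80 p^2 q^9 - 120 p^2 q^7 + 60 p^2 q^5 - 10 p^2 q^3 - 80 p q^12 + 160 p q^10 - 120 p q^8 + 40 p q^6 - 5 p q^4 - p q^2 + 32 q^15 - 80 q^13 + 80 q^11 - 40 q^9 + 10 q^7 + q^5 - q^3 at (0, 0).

6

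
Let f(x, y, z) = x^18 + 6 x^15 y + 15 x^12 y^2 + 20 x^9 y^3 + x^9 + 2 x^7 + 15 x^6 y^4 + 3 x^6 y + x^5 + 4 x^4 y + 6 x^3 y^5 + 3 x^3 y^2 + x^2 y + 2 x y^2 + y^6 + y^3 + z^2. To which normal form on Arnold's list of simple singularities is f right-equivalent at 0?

D_7

The Hessian of f at 0 is [[0, 0, 0], [0, 0, 0], [0, 0, 2]] with rank 1, so corank 2. A Groebner basis of the Jacobian ideal J(f) in C{x,y,z} is {-x*y + y^4 - y^2, x^3 + x^2/2 + x*y + y^3 + y^2/2, x^2*y - x^2/3 - 2*x*y/3 - y^3 - y^2/3, x^2/6 + x*y^2 + x*y/3 + y^3 + y^2/6, z}; counting standard monomials gives mu = 7. Corank 2; j^3 = y*(x + y)^2 has shape L^2 M (L != M), so D-series; mu = 7 gives D_7.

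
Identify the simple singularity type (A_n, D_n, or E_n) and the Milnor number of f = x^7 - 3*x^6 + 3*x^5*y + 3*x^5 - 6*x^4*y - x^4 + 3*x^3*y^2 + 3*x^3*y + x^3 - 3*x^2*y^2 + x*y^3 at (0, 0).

The Hessian of f at 0 is [[0, 0], [0, 0]] with rank 0, so corank 2. A Groebner basis of the Jacobian ideal J(f) in C{x,y} is {3*x^2 + y^4 + y^3, x^3, x^2*y - x^2 - y^3/3, -2*x^2 + x*y^2 - 2*y^3/3}; counting standard monomials gives mu = 7. Corank 2; j^3 = x^3 is a perfect cube, so E-series; the 4-jet and mu = 7 give E_7.

Type E_{7}, Milnor number mu = 7.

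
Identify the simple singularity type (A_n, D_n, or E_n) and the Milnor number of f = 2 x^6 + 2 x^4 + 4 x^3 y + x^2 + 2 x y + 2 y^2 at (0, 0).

The Hessian of f at 0 has rank 2. Corank 0: nondegenerate Morse point, so A_1.

Type A_{1}, Milnor number mu = 1.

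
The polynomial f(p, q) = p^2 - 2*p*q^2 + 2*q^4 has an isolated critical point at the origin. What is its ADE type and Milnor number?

The Hessian of f at 0 is [[2, 0], [0, 0]] with rank 1, so corank 1. A Groebner basis of the Jacobian ideal J(f) in C{p,q} is {p^2, p*q, -p + q^2}; counting standard monomials gives mu = 3. Corank 1: A-series; mu = 3 gives A_3.

Type A3, Milnor number mu = 3.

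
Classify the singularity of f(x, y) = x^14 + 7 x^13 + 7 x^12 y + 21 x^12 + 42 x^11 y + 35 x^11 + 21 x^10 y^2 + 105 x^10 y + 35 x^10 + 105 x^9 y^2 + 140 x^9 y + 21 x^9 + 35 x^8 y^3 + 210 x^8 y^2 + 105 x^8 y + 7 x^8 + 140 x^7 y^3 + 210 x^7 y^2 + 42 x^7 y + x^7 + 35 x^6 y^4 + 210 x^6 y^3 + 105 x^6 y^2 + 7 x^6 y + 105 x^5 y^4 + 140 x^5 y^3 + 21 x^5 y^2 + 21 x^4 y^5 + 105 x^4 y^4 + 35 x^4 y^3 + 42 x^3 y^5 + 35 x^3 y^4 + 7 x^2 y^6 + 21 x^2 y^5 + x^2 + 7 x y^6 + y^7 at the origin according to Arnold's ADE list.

A_6

The Hessian of f at 0 is [[2, 0], [0, 0]] with rank 1, so corank 1. A Groebner basis of the Jacobian ideal J(f) in C{x,y} is {y^6, x}; counting standard monomials gives mu = 6. Corank 1: A-series; mu = 6 gives A_6.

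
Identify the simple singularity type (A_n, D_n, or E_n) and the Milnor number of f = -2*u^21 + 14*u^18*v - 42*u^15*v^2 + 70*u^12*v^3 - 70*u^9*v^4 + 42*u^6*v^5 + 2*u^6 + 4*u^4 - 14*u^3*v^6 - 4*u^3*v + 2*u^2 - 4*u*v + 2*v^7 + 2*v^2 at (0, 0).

The Hessian of f at 0 has rank 1. Corank 1: A-series; mu = 6 gives A_6.

Type A_6, Milnor number mu = 6.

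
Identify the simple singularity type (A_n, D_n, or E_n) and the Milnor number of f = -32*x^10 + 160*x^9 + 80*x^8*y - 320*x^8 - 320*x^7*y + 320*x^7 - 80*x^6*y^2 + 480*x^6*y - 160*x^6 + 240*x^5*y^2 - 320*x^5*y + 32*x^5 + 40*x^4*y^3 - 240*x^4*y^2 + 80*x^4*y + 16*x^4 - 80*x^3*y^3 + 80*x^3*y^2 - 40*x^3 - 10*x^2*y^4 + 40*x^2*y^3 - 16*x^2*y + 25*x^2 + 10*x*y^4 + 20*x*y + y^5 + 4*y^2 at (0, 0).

Type A_4, Milnor number mu = 4.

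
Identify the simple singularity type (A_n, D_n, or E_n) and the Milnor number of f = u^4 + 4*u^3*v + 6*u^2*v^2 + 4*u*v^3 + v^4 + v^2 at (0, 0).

Type A_3, Milnor number mu = 3.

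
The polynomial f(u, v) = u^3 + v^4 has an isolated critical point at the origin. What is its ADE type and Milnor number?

Type E6, Milnor number mu = 6.

The Hessian of f at 0 has rank 0. Corank 2; j^3 = u^3 is a perfect cube, so E-series; the 4-jet and mu = 6 give E_6.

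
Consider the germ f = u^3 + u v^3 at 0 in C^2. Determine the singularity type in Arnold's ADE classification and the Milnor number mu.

The Hessian of f at 0 has rank 0. Corank 2; j^3 = u^3 is a perfect cube, so E-series; the 4-jet and mu = 7 give E_7.

Type E_{7}, Milnor number mu = 7.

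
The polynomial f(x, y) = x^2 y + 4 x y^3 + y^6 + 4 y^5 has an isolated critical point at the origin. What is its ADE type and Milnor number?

Type D_{7}, Milnor number mu = 7.

The Hessian of f at 0 is [[0, 0], [0, 0]] with rank 0, so corank 2. A Groebner basis of the Jacobian ideal J(f) in C{x,y} is {x^3, x^2*y + 2*x^2/3 + 4*x*y^2/3, x*y/2 + y^3}; counting standard monomials gives mu = 7. Corank 2; j^3 = x^2*y has shape L^2 M (L != M), so D-series; mu = 7 gives D_7.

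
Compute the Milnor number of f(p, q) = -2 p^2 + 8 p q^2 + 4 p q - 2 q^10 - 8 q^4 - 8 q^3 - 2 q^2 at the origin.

9

The Hessian of f at 0 has rank 1. Corank 1: A-series; mu = 9 gives A_9.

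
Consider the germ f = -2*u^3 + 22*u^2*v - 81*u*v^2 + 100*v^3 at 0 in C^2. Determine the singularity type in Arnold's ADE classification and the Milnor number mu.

Type D4, Milnor number mu = 4.

The Hessian of f at 0 is [[0, 0], [0, 0]] with rank 0, so corank 2. A Groebner basis of the Jacobian ideal J(f) in C{u,v} is {v^3, u^2 - 39*v^2/2, u*v - 9*v^2/2}; counting standard monomials gives mu = 4. Corank 2; j^3 = -(u - 4*v)*(2*u^2 - 14*u*v + 25*v^2) splits into three distinct lines over C (the quadratic factor has nonzero discriminant), so D_4.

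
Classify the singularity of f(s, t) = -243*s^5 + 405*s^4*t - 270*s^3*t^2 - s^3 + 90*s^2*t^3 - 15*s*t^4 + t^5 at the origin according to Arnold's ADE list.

E8

The Hessian of f at 0 has rank 0. Corank 2; j^3 = -s^3 is a perfect cube, so E-series; the 5-jet and mu = 8 give E_8.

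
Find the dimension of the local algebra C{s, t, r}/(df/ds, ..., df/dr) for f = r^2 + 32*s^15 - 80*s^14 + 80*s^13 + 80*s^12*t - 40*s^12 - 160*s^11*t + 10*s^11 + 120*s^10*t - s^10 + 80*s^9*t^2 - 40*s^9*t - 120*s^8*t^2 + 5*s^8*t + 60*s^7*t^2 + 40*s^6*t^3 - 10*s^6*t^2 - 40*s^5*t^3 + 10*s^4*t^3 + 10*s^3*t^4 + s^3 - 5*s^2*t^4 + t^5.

The Hessian of f at 0 is [[0, 0, 0], [0, 0, 0], [0, 0, 2]] with rank 1, so corank 2. A Groebner basis of the Jacobian ideal J(f) in C{s,t,r} is {t^4, s^2, r}; counting standard monomials gives mu = 8. Corank 2; j^3 = s^3 is a perfect cube, so E-series; the 5-jet and mu = 8 give E_8.

8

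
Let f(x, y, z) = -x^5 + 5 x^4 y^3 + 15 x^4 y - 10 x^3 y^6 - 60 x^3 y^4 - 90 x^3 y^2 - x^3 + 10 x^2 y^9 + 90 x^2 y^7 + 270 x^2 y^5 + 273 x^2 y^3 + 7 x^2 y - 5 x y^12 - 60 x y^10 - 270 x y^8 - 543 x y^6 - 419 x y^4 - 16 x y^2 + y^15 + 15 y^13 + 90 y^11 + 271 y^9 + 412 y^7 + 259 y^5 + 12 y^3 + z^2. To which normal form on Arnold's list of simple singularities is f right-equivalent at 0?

D6

The Hessian of f at 0 has rank 1. Corank 2; j^3 = -(x - 3*y)*(x - 2*y)^2 has shape L^2 M (L != M), so D-series; mu = 6 gives D_6.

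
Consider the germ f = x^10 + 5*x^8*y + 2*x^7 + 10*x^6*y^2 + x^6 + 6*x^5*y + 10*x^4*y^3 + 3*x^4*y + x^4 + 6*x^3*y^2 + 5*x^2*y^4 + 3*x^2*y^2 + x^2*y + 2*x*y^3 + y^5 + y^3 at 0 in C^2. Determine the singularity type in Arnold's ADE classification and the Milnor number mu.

Type D_{4}, Milnor number mu = 4.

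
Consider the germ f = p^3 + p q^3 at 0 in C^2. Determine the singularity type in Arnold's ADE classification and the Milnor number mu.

Type E_{7}, Milnor number mu = 7.

The Hessian of f at 0 has rank 0. Corank 2; j^3 = p^3 is a perfect cube, so E-series; the 4-jet and mu = 7 give E_7.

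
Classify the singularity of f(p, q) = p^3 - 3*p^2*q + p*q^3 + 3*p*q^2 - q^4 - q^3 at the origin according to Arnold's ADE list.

E_{7}

The Hessian of f at 0 is [[0, 0], [0, 0]] with rank 0, so corank 2. A Groebner basis of the Jacobian ideal J(f) in C{p,q} is {p^3 - 3*p^2*q - 6*p^2 + 12*p*q - 6*q^2, 3*p^2 + p*q^2 - 6*p*q + 3*q^2, 3*p^2 - 6*p*q + q^3 + 3*q^2}; counting standard monomials gives mu = 7. Corank 2; j^3 = (p - q)^3 is a perfect cube, so E-series; the 4-jet and mu = 7 give E_7.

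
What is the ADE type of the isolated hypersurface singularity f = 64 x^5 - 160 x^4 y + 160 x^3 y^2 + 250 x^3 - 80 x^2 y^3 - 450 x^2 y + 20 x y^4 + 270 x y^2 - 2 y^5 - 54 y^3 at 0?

E_{8}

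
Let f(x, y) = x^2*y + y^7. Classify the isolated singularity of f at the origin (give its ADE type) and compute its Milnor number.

Type D8, Milnor number mu = 8.

The Hessian of f at 0 has rank 0. Corank 2; j^3 = x^2*y has shape L^2 M (L != M), so D-series; mu = 8 gives D_8.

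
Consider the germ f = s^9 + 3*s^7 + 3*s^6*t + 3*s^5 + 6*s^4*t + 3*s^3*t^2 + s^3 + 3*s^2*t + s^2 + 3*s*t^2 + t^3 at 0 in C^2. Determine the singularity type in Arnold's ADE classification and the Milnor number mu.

Type A_2, Milnor number mu = 2.

The Hessian of f at 0 has rank 1. Corank 1: A-series; mu = 2 gives A_2.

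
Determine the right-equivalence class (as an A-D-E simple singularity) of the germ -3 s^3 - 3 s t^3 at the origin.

The Hessian of f at 0 has rank 0. Corank 2; j^3 = -3*s^3 is a perfect cube, so E-series; the 4-jet and mu = 7 give E_7.

E7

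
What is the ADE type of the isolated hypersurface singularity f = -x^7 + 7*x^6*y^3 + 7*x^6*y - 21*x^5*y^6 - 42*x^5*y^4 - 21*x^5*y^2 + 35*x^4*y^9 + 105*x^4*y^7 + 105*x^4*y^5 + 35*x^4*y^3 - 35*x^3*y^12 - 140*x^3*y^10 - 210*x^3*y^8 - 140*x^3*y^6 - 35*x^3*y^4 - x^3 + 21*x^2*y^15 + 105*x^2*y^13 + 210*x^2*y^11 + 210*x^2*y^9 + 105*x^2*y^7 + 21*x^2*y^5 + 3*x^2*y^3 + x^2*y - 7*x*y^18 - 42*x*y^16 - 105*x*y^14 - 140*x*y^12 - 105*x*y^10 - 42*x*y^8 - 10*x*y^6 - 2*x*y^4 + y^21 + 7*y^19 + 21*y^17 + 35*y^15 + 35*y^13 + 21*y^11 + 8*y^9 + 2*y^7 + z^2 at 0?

D_{8}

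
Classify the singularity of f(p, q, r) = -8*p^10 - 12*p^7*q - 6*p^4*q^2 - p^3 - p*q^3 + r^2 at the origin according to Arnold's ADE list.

E_{7}

The Hessian of f at 0 is [[0, 0, 0], [0, 0, 0], [0, 0, 2]] with rank 1, so corank 2. A Groebner basis of the Jacobian ideal J(f) in C{p,q,r} is {p^3, p*q^2, 3*p^2 + q^3, r}; counting standard monomials gives mu = 7. Corank 2; j^3 = -p^3 is a perfect cube, so E-series; the 4-jet and mu = 7 give E_7.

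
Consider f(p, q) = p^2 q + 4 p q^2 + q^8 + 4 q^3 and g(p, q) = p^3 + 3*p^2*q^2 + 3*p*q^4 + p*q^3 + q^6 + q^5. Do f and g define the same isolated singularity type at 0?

No.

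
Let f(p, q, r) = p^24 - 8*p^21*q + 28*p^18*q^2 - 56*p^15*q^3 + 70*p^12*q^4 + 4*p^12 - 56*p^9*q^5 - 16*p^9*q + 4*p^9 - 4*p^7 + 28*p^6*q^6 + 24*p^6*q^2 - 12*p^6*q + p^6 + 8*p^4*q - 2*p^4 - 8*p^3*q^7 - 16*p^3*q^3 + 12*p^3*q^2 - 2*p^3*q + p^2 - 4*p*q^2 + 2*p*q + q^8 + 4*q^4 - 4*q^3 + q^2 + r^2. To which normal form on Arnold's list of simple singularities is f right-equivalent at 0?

The Hessian of f at 0 has rank 2. Corank 1: A-series; mu = 7 gives A_7.

A_{7}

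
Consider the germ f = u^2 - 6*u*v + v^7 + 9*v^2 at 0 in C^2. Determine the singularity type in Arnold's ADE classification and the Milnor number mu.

Type A_6, Milnor number mu = 6.

The Hessian of f at 0 is [[2, -6], [-6, 18]] with rank 1, so corank 1. A Groebner basis of the Jacobian ideal J(f) in C{u,v} is {v^6, u - 3*v}; counting standard monomials gives mu = 6. Corank 1: A-series; mu = 6 gives A_6.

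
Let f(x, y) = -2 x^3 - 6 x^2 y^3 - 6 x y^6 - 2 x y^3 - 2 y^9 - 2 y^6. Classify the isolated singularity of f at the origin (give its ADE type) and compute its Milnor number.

Type E7, Milnor number mu = 7.

The Hessian of f at 0 has rank 0. Corank 2; j^3 = -2*x^3 is a perfect cube, so E-series; the 4-jet and mu = 7 give E_7.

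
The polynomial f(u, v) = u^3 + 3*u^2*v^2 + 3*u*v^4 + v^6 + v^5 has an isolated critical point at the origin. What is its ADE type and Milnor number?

Type E_{8}, Milnor number mu = 8.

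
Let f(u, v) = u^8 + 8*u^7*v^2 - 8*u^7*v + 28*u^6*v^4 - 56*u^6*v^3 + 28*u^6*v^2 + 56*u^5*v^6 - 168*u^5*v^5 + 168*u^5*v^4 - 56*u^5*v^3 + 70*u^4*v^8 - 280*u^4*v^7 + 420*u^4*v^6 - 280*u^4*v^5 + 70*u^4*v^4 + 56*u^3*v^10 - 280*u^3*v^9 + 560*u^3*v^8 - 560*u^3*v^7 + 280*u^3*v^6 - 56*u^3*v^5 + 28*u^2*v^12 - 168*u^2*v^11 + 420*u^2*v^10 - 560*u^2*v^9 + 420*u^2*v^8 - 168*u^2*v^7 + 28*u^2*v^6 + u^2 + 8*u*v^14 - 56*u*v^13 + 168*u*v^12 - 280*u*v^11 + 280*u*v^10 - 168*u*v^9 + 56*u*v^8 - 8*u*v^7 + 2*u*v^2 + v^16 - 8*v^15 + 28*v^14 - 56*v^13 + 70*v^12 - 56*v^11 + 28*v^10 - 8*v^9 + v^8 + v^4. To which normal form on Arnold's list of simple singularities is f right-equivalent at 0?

The Hessian of f at 0 has rank 1. Corank 1: A-series; mu = 7 gives A_7.

A_{7}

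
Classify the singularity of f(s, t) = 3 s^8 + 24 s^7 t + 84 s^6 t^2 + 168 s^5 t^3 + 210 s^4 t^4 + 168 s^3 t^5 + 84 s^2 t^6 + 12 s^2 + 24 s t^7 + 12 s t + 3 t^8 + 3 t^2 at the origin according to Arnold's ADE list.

A7

The Hessian of f at 0 has rank 1. Corank 1: A-series; mu = 7 gives A_7.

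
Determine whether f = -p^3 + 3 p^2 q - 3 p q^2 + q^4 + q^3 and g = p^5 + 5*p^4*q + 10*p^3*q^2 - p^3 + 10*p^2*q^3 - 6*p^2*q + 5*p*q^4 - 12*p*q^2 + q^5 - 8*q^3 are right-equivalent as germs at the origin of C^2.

No.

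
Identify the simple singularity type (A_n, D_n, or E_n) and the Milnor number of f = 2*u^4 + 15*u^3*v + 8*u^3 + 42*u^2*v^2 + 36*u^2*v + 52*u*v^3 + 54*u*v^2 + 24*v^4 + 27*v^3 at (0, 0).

Type E_7, Milnor number mu = 7.

The Hessian of f at 0 is [[0, 0], [0, 0]] with rank 0, so corank 2. A Groebner basis of the Jacobian ideal J(f) in C{u,v} is {768*u^2 + 2304*u*v + v^4 + 8*v^3 + 1728*v^2, u^3 + 252*u^2 + 756*u*v + 6*v^3 + 567*v^2, u^2*v - 104*u^2 - 312*u*v - 10*v^3/3 - 234*v^2, 32*u^2 + u*v^2 + 96*u*v + 11*v^3/6 + 72*v^2}; counting standard monomials gives mu = 7. Corank 2; j^3 = (2*u + 3*v)^3 is a perfect cube, so E-series; the 4-jet and mu = 7 give E_7.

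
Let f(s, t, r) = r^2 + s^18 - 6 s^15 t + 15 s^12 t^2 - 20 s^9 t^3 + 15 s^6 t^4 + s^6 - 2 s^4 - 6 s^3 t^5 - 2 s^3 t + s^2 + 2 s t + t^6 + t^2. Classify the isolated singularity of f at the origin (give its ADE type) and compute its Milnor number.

Type A_5, Milnor number mu = 5.

The Hessian of f at 0 is [[2, 2, 0], [2, 2, 0], [0, 0, 2]] with rank 2, so corank 1. A Groebner basis of the Jacobian ideal J(f) in C{s,t,r} is {s*t^2 - s - t, s + t^3 + t, s^2 + 2*s*t + t^2, r}; counting standard monomials gives mu = 5. Corank 1: A-series; mu = 5 gives A_5.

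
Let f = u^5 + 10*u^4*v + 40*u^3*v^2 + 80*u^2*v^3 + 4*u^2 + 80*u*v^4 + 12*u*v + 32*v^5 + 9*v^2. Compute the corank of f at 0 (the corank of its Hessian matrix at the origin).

1

The Hessian at 0 is [[8, 12], [12, 18]] of rank 1; hence corank 1.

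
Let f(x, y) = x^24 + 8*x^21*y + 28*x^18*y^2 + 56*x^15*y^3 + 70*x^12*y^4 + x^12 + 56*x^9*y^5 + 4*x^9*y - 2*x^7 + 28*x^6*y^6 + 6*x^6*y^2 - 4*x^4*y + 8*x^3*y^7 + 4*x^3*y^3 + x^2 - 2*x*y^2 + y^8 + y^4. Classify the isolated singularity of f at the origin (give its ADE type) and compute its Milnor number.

Type A_{7}, Milnor number mu = 7.

The Hessian of f at 0 has rank 1. Corank 1: A-series; mu = 7 gives A_7.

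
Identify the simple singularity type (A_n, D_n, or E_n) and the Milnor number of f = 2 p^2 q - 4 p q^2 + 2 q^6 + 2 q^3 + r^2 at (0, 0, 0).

Type D_7, Milnor number mu = 7.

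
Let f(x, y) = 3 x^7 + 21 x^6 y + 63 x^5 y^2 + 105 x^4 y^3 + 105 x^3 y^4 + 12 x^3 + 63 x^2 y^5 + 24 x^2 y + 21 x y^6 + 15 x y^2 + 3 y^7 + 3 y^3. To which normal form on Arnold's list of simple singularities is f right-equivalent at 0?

D_8

The Hessian of f at 0 is [[0, 0], [0, 0]] with rank 0, so corank 2. A Groebner basis of the Jacobian ideal J(f) in C{x,y} is {-128*x*y/7 + y^6 - 64*y^2/7, x*y^2 + y^3/2, x^2 + 3*x*y/2 + y^2/2}; counting standard monomials gives mu = 8. Corank 2; j^3 = 3*(x + y)*(2*x + y)^2 has shape L^2 M (L != M), so D-series; mu = 8 gives D_8.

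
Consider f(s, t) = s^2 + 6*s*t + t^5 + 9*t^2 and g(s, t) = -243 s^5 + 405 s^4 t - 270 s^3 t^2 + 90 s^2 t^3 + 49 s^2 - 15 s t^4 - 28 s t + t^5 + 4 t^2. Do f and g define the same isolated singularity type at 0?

The Hessian of f at 0 is [[2, 6], [6, 18]] with rank 1, so corank 1. A Groebner basis of the Jacobian ideal J(f) in C{s,t} is {t^4, s + 3*t}; counting standard monomials gives mu = 4. Corank 1: A-series; mu = 4 gives A_4. The Hessian of g at 0 is [[98, -28], [-28, 8]] with rank 1, so corank 1. A Groebner basis of the Jacobian ideal J(g) in C{s,t} is {t^4, s - 2*t/7}; counting standard monomials gives mu = 4. Corank 1: A-series; mu = 4 gives A_4. Both have type A_4, hence right-equivalent.

Yes.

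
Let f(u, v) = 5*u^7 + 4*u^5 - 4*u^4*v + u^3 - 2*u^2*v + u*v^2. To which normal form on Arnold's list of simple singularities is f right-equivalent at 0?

D8

The Hessian of f at 0 is [[0, 0], [0, 0]] with rank 0, so corank 2. A Groebner basis of the Jacobian ideal J(f) in C{u,v} is {5*u^2/2 + u*v^3 - 9*u*v/2 + 2*v^2, 19*u^2/6 - 35*u*v/6 + v^4 + 8*v^2/3, u^3 - 3*u*v^2 + 2*v^3, u^2*v - 2*u*v^2 + v^3}; counting standard monomials gives mu = 8. Corank 2; j^3 = u*(u - v)^2 has shape L^2 M (L != M), so D-series; mu = 8 gives D_8.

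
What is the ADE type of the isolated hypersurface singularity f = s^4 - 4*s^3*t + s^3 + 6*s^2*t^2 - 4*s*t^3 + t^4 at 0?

E_6

The Hessian of f at 0 has rank 0. Corank 2; j^3 = s^3 is a perfect cube, so E-series; the 4-jet and mu = 6 give E_6.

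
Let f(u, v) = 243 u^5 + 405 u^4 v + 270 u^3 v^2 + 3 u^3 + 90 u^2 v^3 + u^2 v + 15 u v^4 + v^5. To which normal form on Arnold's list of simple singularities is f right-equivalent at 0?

The Hessian of f at 0 has rank 0. Corank 2; j^3 = u^2*(3*u + v) has shape L^2 M (L != M), so D-series; mu = 6 gives D_6.

D6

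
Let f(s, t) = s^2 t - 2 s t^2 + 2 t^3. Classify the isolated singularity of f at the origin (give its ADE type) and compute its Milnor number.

Type D_{4}, Milnor number mu = 4.

The Hessian of f at 0 is [[0, 0], [0, 0]] with rank 0, so corank 2. A Groebner basis of the Jacobian ideal J(f) in C{s,t} is {t^3, s^2 + 2*t^2, s*t - t^2}; counting standard monomials gives mu = 4. Corank 2; j^3 = t*(s^2 - 2*s*t + 2*t^2) splits into three distinct lines over C (the quadratic factor has nonzero discriminant), so D_4.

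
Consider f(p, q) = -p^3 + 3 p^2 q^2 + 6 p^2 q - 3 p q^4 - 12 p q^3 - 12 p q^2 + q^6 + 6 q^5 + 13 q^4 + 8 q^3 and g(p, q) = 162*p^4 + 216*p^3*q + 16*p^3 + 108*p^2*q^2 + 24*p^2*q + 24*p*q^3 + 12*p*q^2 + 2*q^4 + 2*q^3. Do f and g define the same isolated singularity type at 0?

Yes.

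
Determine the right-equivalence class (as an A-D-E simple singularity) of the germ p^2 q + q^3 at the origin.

D4

The Hessian of f at 0 has rank 0. Corank 2; j^3 = q*(p^2 + q^2) splits into three distinct lines over C (the quadratic factor has nonzero discriminant), so D_4.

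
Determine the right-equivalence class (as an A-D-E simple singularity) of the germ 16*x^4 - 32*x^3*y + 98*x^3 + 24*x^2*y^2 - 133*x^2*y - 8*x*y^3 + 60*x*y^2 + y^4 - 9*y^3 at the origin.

D_5

The Hessian of f at 0 has rank 0. Corank 2; j^3 = (2*x - y)*(7*x - 3*y)^2 has shape L^2 M (L != M), so D-series; mu = 5 gives D_5.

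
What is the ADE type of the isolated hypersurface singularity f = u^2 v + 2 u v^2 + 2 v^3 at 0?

The Hessian of f at 0 is [[0, 0], [0, 0]] with rank 0, so corank 2. A Groebner basis of the Jacobian ideal J(f) in C{u,v} is {v^3, u^2 + 2*v^2, u*v + v^2}; counting standard monomials gives mu = 4. Corank 2; j^3 = v*(u^2 + 2*u*v + 2*v^2) splits into three distinct lines over C (the quadratic factor has nonzero discriminant), so D_4.

D_4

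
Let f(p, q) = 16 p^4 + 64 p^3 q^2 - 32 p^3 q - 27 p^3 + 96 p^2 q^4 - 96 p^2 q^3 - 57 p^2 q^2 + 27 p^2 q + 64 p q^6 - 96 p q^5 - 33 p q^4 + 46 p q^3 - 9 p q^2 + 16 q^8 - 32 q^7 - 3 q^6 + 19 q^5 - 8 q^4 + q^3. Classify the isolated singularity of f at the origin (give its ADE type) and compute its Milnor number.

Type E6, Milnor number mu = 6.

The Hessian of f at 0 has rank 0. Corank 2; j^3 = -(3*p - q)^3 is a perfect cube, so E-series; the 4-jet and mu = 6 give E_6.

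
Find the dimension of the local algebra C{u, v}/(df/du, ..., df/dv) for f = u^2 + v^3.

The Hessian of f at 0 has rank 1. Corank 1: A-series; mu = 2 gives A_2.

2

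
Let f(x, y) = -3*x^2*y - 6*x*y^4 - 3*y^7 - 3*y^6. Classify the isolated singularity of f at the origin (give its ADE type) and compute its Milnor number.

Type D_7, Milnor number mu = 7.

The Hessian of f at 0 has rank 0. Corank 2; j^3 = -3*x^2*y has shape L^2 M (L != M), so D-series; mu = 7 gives D_7.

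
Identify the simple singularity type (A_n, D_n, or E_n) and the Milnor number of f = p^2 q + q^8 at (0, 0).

Type D_{9}, Milnor number mu = 9.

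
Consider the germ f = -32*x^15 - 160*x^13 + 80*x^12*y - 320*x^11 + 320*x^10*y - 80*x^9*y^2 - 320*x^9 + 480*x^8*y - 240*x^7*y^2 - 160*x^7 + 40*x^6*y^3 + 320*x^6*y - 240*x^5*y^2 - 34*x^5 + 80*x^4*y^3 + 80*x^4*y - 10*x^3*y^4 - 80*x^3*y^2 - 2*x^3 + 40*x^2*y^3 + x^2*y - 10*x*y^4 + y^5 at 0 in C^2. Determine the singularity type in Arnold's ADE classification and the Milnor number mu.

Type D6, Milnor number mu = 6.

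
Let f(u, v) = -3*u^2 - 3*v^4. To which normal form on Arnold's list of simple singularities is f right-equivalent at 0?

A_3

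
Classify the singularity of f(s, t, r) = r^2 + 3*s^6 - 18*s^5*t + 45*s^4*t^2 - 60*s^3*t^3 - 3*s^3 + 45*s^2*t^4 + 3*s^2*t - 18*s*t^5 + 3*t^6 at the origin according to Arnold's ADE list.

D_7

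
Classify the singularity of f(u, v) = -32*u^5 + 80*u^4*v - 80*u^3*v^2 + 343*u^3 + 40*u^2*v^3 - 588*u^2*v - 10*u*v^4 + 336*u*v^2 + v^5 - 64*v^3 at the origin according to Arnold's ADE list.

E8

The Hessian of f at 0 has rank 0. Corank 2; j^3 = (7*u - 4*v)^3 is a perfect cube, so E-series; the 5-jet and mu = 8 give E_8.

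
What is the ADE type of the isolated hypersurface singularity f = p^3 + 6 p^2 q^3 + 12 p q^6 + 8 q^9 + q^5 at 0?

The Hessian of f at 0 is [[0, 0], [0, 0]] with rank 0, so corank 2. A Groebner basis of the Jacobian ideal J(f) in C{p,q} is {p^2/4 + p*q^3, q^4, p^3, p^2*q}; counting standard monomials gives mu = 8. Corank 2; j^3 = p^3 is a perfect cube, so E-series; the 5-jet and mu = 8 give E_8.

E8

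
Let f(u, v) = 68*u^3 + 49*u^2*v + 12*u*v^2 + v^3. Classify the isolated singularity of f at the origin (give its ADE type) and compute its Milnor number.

Type D_{4}, Milnor number mu = 4.

The Hessian of f at 0 is [[0, 0], [0, 0]] with rank 0, so corank 2. A Groebner basis of the Jacobian ideal J(f) in C{u,v} is {v^3, u^2 - 3*v^2/47, u*v + 12*v^2/47}; counting standard monomials gives mu = 4. Corank 2; j^3 = (4*u + v)*(17*u^2 + 8*u*v + v^2) splits into three distinct lines over C (the quadratic factor has nonzero discriminant), so D_4.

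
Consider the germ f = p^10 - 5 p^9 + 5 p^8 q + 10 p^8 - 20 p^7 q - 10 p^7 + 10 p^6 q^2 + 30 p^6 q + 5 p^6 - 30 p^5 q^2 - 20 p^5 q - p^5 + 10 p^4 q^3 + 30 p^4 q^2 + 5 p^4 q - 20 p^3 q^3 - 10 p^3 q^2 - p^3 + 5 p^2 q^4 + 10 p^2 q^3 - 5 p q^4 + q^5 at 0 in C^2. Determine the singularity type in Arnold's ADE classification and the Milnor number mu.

The Hessian of f at 0 has rank 0. Corank 2; j^3 = -p^3 is a perfect cube, so E-series; the 5-jet and mu = 8 give E_8.

Type E8, Milnor number mu = 8.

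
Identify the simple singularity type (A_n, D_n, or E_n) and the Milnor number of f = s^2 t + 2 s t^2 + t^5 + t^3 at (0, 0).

The Hessian of f at 0 has rank 0. Corank 2; j^3 = t*(s + t)^2 has shape L^2 M (L != M), so D-series; mu = 6 gives D_6.

Type D_{6}, Milnor number mu = 6.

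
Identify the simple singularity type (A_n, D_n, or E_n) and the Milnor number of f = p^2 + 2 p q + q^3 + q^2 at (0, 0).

Type A2, Milnor number mu = 2.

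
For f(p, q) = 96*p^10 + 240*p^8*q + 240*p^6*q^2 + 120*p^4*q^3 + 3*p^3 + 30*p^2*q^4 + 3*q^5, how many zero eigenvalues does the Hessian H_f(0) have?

2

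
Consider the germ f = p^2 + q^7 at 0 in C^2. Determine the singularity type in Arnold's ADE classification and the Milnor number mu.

The Hessian of f at 0 has rank 1. Corank 1: A-series; mu = 6 gives A_6.

Type A6, Milnor number mu = 6.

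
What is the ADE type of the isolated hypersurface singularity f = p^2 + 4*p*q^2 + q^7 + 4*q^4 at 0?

A6

The Hessian of f at 0 has rank 1. Corank 1: A-series; mu = 6 gives A_6.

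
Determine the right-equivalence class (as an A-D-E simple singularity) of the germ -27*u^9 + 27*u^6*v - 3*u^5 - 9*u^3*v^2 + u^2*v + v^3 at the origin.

D_4

The Hessian of f at 0 has rank 0. Corank 2; j^3 = v*(u^2 + v^2) splits into three distinct lines over C (the quadratic factor has nonzero discriminant), so D_4.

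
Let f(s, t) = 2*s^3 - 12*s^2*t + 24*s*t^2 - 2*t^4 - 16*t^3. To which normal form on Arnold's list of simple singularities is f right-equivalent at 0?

The Hessian of f at 0 has rank 0. Corank 2; j^3 = 2*(s - 2*t)^3 is a perfect cube, so E-series; the 4-jet and mu = 6 give E_6.

E6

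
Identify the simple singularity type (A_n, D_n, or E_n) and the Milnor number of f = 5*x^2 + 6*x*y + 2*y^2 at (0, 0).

The Hessian of f at 0 has rank 2. Corank 0: nondegenerate Morse point, so A_1.

Type A_{1}, Milnor number mu = 1.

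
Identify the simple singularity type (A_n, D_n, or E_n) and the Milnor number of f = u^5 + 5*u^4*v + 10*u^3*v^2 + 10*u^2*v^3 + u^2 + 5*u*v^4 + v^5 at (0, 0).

The Hessian of f at 0 has rank 1. Corank 1: A-series; mu = 4 gives A_4.

Type A_{4}, Milnor number mu = 4.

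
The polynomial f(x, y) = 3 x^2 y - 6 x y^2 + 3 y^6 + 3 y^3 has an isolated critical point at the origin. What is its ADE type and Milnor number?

The Hessian of f at 0 is [[0, 0], [0, 0]] with rank 0, so corank 2. A Groebner basis of the Jacobian ideal J(f) in C{x,y} is {x^2/6 + y^5 - y^2/6, x^3 - y^3, x*y - y^2}; counting standard monomials gives mu = 7. Corank 2; j^3 = 3*y*(x - y)^2 has shape L^2 M (L != M), so D-series; mu = 7 gives D_7.

Type D_7, Milnor number mu = 7.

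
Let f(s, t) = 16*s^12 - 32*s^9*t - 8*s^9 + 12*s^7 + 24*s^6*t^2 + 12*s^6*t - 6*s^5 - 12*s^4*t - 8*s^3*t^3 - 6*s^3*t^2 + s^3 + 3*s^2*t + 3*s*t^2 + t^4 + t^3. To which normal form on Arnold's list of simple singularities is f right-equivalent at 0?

The Hessian of f at 0 has rank 0. Corank 2; j^3 = (s + t)^3 is a perfect cube, so E-series; the 4-jet and mu = 6 give E_6.

E6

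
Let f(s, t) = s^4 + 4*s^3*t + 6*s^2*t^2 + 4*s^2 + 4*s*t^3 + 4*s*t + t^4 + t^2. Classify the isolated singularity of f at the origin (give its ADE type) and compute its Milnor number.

Type A_3, Milnor number mu = 3.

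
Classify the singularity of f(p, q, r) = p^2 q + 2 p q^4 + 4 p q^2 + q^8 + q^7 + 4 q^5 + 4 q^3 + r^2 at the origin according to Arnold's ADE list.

D_{9}

The Hessian of f at 0 has rank 1. Corank 2; j^3 = q*(p + 2*q)^2 has shape L^2 M (L != M), so D-series; mu = 9 gives D_9.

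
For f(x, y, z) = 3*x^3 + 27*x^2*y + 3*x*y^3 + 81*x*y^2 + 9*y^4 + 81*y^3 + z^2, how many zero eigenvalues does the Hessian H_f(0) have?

Hessian at 0 has rank 1.

2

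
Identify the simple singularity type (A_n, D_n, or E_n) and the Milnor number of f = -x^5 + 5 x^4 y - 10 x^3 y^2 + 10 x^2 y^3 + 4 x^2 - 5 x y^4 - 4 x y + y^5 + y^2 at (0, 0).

The Hessian of f at 0 has rank 1. Corank 1: A-series; mu = 4 gives A_4.

Type A4, Milnor number mu = 4.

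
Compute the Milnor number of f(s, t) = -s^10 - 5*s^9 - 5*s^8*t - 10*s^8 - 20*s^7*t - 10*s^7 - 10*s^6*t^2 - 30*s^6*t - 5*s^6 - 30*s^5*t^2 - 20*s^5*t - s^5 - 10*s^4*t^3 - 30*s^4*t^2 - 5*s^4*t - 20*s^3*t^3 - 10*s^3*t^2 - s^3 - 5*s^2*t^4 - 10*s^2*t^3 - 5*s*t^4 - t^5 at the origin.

The Hessian of f at 0 is [[0, 0], [0, 0]] with rank 0, so corank 2. A Groebner basis of the Jacobian ideal J(f) in C{s,t} is {t^5, s*t^3 + t^4/4, s^2}; counting standard monomials gives mu = 8. Corank 2; j^3 = -s^3 is a perfect cube, so E-series; the 5-jet and mu = 8 give E_8.

8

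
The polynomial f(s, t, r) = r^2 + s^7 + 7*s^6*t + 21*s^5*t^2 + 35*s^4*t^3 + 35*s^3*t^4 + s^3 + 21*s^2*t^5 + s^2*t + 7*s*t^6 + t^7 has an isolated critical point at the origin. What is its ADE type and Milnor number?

Type D_{8}, Milnor number mu = 8.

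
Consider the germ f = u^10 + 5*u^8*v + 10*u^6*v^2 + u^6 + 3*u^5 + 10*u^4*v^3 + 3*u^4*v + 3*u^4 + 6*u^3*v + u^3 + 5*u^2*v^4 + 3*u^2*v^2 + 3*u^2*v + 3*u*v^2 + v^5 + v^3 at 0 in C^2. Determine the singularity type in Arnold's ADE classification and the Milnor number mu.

The Hessian of f at 0 has rank 0. Corank 2; j^3 = (u + v)^3 is a perfect cube, so E-series; the 5-jet and mu = 8 give E_8.

Type E8, Milnor number mu = 8.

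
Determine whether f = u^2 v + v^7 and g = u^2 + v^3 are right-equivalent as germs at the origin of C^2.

No.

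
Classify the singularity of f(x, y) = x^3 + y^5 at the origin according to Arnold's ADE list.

The Hessian of f at 0 is [[0, 0], [0, 0]] with rank 0, so corank 2. A Groebner basis of the Jacobian ideal J(f) in C{x,y} is {y^4, x^2}; counting standard monomials gives mu = 8. Corank 2; j^3 = x^3 is a perfect cube, so E-series; the 5-jet and mu = 8 give E_8.

E_8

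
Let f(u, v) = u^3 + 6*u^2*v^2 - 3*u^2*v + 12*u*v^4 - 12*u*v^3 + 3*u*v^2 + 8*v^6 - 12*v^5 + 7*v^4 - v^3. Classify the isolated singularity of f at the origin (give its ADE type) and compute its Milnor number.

Type E_{6}, Milnor number mu = 6.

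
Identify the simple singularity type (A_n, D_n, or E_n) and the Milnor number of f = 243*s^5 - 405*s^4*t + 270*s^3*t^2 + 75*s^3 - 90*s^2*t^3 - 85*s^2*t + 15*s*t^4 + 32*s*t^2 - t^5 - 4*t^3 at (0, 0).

Type D_{6}, Milnor number mu = 6.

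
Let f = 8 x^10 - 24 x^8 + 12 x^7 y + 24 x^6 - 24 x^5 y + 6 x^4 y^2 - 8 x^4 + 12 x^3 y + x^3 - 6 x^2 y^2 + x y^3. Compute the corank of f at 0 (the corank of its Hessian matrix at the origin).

The Hessian at 0 is [[0, 0], [0, 0]] of rank 0; hence corank 2.

2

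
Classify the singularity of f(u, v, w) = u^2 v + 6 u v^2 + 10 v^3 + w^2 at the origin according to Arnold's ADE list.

D_4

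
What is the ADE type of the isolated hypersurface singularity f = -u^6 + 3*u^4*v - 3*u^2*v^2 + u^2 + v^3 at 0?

The Hessian of f at 0 has rank 1. Corank 1: A-series; mu = 2 gives A_2.

A2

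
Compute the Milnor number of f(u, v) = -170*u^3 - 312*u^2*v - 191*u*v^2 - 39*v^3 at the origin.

4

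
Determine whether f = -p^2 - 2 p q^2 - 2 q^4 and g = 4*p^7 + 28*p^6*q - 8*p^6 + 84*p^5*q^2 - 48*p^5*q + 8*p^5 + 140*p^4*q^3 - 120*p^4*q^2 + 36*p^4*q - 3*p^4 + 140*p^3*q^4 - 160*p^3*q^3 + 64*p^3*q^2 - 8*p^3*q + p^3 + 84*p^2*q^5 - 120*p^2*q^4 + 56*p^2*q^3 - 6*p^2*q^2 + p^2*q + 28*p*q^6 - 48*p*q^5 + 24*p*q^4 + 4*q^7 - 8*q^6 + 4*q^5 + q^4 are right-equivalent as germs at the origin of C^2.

No.

The Hessian of f at 0 has rank 1. Corank 1: A-series; mu = 3 gives A_3. The Hessian of g at 0 has rank 0. Corank 2; j^3 = p^2*(p + q) has shape L^2 M (L != M), so D-series; mu = 5 gives D_5. f is A_3 but g is D_5, hence not right-equivalent.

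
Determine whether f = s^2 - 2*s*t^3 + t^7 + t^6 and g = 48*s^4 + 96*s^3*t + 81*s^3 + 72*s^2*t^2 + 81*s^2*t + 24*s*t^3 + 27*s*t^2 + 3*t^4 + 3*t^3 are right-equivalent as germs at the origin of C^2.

The Hessian of f at 0 is [[2, 0], [0, 0]] with rank 1, so corank 1. A Groebner basis of the Jacobian ideal J(f) in C{s,t} is {-s + t^3, s^2}; counting standard monomials gives mu = 6. Corank 1: A-series; mu = 6 gives A_6. The Hessian of g at 0 is [[0, 0], [0, 0]] with rank 0, so corank 2. A Groebner basis of the Jacobian ideal J(g) in C{s,t} is {t^4, s*t^2 + 7*t^3/18, s^2 + 2*s*t/3 + t^2/9}; counting standard monomials gives mu = 6. Corank 2; j^3 = 3*(3*s + t)^3 is a perfect cube, so E-series; the 4-jet and mu = 6 give E_6. f is A_6 but g is E_6, hence not right-equivalent.

No.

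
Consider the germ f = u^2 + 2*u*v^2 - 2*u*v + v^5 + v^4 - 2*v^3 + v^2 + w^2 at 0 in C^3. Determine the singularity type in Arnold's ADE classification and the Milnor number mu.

The Hessian of f at 0 is [[2, -2, 0], [-2, 2, 0], [0, 0, 2]] with rank 2, so corank 1. A Groebner basis of the Jacobian ideal J(f) in C{u,v,w} is {u^2 - 2*u*v - u + v, u + v^2 - v, w}; counting standard monomials gives mu = 4. Corank 1: A-series; mu = 4 gives A_4.

Type A4, Milnor number mu = 4.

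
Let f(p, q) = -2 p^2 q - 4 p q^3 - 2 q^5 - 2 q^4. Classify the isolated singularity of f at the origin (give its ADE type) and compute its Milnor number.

The Hessian of f at 0 is [[0, 0], [0, 0]] with rank 0, so corank 2. A Groebner basis of the Jacobian ideal J(f) in C{p,q} is {p*q^2, p*q + q^3, p^2 - 4*p*q}; counting standard monomials gives mu = 5. Corank 2; j^3 = -2*p^2*q has shape L^2 M (L != M), so D-series; mu = 5 gives D_5.

Type D_5, Milnor number mu = 5.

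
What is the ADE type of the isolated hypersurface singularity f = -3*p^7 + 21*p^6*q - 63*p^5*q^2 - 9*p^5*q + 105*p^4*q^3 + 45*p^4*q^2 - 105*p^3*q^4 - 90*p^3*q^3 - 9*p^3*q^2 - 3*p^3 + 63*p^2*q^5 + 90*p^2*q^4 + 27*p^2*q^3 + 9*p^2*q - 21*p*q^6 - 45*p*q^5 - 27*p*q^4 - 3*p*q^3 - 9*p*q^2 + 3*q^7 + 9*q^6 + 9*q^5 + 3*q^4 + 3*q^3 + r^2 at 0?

The Hessian of f at 0 has rank 1. Corank 2; j^3 = -3*(p - q)^3 is a perfect cube, so E-series; the 4-jet and mu = 7 give E_7.

E_7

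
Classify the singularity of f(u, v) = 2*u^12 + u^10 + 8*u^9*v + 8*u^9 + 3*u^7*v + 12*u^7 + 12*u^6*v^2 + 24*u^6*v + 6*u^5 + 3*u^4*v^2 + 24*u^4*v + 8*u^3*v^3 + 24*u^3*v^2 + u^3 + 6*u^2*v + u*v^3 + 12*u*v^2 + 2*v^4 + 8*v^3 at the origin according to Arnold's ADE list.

E7

The Hessian of f at 0 has rank 0. Corank 2; j^3 = (u + 2*v)^3 is a perfect cube, so E-series; the 4-jet and mu = 7 give E_7.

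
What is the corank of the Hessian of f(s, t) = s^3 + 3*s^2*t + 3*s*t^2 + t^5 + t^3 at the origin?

The Hessian at 0 is [[0, 0], [0, 0]] of rank 0; hence corank 2.

2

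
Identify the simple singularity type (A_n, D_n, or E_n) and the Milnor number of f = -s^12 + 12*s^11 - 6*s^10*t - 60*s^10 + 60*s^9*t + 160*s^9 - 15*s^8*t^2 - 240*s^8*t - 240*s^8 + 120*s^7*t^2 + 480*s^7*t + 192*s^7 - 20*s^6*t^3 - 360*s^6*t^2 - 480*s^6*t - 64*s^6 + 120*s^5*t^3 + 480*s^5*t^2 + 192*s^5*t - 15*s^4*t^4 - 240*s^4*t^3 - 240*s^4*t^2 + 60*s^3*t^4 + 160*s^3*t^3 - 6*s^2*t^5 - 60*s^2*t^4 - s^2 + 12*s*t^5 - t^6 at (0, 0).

Type A_5, Milnor number mu = 5.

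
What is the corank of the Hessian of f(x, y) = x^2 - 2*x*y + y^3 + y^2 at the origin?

Hessian at 0 has rank 1.

1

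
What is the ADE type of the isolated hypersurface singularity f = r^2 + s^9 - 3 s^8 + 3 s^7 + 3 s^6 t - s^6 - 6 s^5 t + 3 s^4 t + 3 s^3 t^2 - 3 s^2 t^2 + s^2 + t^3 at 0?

A2

The Hessian of f at 0 has rank 2. Corank 1: A-series; mu = 2 gives A_2.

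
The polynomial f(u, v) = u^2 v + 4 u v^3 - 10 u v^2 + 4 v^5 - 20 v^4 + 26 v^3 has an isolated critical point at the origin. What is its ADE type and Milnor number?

Type D4, Milnor number mu = 4.

The Hessian of f at 0 has rank 0. Corank 2; j^3 = v*(u^2 - 10*u*v + 26*v^2) splits into three distinct lines over C (the quadratic factor has nonzero discriminant), so D_4.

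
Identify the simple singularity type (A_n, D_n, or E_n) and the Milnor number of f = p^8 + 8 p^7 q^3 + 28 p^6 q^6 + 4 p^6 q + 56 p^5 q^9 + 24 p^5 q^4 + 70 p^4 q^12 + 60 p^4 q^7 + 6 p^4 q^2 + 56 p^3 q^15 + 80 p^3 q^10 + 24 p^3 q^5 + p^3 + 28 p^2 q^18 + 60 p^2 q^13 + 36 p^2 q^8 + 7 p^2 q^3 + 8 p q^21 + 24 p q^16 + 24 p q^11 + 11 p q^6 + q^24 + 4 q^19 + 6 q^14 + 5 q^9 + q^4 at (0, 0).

The Hessian of f at 0 has rank 0. Corank 2; j^3 = p^3 is a perfect cube, so E-series; the 4-jet and mu = 6 give E_6.

Type E_{6}, Milnor number mu = 6.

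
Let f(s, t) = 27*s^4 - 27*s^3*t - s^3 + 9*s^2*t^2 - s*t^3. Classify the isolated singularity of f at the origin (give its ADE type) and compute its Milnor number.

The Hessian of f at 0 is [[0, 0], [0, 0]] with rank 0, so corank 2. A Groebner basis of the Jacobian ideal J(f) in C{s,t} is {s^2/3 + t^4 + t^3/9, s^3, s^2*t - s^2/9 - t^3/27, -2*s^2/3 + s*t^2 - 2*t^3/9}; counting standard monomials gives mu = 7. Corank 2; j^3 = -s^3 is a perfect cube, so E-series; the 4-jet and mu = 7 give E_7.

Type E7, Milnor number mu = 7.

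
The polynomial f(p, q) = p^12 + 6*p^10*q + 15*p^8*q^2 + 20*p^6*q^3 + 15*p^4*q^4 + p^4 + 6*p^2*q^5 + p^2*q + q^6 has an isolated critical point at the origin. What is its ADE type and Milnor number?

Type D7, Milnor number mu = 7.

The Hessian of f at 0 has rank 0. Corank 2; j^3 = p^2*q has shape L^2 M (L != M), so D-series; mu = 7 gives D_7.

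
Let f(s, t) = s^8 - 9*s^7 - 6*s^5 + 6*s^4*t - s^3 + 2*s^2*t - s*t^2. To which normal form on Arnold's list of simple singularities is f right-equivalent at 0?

D_9

The Hessian of f at 0 has rank 0. Corank 2; j^3 = -s*(s - t)^2 has shape L^2 M (L != M), so D-series; mu = 9 gives D_9.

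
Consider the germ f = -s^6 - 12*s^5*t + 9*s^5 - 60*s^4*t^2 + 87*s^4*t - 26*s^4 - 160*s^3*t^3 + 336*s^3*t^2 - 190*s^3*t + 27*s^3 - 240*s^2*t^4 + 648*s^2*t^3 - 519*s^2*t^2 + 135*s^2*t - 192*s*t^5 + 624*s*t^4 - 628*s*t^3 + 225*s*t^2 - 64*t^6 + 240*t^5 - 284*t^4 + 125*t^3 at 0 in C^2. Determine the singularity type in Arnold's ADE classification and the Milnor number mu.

The Hessian of f at 0 has rank 0. Corank 2; j^3 = (3*s + 5*t)^3 is a perfect cube, so E-series; the 4-jet and mu = 6 give E_6.

Type E_6, Milnor number mu = 6.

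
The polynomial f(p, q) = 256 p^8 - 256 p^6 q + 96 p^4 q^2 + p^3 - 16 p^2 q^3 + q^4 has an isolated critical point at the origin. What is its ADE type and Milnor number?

The Hessian of f at 0 has rank 0. Corank 2; j^3 = p^3 is a perfect cube, so E-series; the 4-jet and mu = 6 give E_6.

Type E_{6}, Milnor number mu = 6.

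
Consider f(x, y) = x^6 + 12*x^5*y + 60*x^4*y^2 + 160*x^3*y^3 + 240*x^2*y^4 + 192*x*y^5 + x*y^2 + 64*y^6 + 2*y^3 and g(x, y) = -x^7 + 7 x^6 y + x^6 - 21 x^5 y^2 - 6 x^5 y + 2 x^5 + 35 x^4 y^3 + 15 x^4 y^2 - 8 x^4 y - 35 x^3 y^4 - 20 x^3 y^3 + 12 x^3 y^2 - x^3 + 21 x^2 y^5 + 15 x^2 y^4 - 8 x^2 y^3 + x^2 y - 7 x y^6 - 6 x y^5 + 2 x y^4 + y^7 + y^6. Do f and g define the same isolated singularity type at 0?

Yes.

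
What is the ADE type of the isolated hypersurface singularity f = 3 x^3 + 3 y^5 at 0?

E8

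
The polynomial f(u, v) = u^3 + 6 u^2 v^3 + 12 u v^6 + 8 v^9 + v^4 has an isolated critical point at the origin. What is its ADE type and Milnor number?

Type E_6, Milnor number mu = 6.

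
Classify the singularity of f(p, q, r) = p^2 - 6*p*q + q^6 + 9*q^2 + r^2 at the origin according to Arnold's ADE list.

A_5

The Hessian of f at 0 has rank 2. Corank 1: A-series; mu = 5 gives A_5.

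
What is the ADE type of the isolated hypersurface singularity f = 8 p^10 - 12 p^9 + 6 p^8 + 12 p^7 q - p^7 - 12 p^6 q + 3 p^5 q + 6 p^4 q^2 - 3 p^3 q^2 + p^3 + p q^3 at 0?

E_{7}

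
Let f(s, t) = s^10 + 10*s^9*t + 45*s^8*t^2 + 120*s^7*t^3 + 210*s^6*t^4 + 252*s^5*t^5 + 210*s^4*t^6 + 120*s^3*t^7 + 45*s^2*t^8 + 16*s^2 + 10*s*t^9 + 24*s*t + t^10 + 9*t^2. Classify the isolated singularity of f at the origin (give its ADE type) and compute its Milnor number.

Type A_{9}, Milnor number mu = 9.

The Hessian of f at 0 has rank 1. Corank 1: A-series; mu = 9 gives A_9.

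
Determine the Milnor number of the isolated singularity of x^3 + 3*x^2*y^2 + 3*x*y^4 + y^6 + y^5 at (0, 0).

8

The Hessian of f at 0 has rank 0. Corank 2; j^3 = x^3 is a perfect cube, so E-series; the 5-jet and mu = 8 give E_8.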